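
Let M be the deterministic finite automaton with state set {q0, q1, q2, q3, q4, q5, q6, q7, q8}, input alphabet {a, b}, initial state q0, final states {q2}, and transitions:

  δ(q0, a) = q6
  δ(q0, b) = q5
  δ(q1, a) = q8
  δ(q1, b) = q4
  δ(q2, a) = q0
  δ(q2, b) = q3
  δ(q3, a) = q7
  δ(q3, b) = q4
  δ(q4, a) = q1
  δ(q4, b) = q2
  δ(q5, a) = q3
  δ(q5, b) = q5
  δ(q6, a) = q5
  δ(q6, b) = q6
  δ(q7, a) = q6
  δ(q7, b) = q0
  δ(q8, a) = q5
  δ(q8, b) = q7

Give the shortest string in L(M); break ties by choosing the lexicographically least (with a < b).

A breadth-first search from q0 reaches an accepting state first via the path q0 → q5 → q3 → q4 → q2 on input babb.
No string of length < 4 is accepted (BFS exhausts all shorter strings without reaching an accepting state), and babb is the lexicographically least accepting string of length 4.

babb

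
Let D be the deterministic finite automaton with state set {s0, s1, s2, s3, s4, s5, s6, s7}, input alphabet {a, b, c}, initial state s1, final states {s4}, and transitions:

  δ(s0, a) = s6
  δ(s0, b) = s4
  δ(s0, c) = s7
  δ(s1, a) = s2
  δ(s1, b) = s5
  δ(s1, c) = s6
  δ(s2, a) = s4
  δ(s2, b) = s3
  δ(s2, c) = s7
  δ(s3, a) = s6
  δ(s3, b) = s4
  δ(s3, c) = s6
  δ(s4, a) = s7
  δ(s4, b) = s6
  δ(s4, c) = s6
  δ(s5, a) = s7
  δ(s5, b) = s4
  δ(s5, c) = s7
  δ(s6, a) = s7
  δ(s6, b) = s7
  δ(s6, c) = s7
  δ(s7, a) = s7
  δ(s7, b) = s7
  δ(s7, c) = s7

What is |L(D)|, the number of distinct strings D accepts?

The useful subgraph on states {s1, s2, s3, s4, s5} is acyclic, so L(D) is finite; the longest accepting path visits 4 useful states, giving maximum string length 3.
Counting accepting paths from s1 by length: 2 of length 2, 1 of length 3. Total 3.

3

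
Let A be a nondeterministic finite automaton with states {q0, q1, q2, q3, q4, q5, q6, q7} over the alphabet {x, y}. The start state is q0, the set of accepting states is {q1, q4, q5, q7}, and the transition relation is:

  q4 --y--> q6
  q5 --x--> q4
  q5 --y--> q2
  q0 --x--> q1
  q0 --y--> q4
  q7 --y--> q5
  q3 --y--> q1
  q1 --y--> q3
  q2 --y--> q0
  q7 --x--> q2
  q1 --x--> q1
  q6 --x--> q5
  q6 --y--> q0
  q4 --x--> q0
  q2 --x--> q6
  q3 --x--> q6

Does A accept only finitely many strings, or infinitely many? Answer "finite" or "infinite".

State q1 is reachable from the start and can reach an accepting state, and it lies on the cycle q1 → q1.
Traversing that cycle any number of times yields accepted strings of unbounded length, so the language is infinite.

infinite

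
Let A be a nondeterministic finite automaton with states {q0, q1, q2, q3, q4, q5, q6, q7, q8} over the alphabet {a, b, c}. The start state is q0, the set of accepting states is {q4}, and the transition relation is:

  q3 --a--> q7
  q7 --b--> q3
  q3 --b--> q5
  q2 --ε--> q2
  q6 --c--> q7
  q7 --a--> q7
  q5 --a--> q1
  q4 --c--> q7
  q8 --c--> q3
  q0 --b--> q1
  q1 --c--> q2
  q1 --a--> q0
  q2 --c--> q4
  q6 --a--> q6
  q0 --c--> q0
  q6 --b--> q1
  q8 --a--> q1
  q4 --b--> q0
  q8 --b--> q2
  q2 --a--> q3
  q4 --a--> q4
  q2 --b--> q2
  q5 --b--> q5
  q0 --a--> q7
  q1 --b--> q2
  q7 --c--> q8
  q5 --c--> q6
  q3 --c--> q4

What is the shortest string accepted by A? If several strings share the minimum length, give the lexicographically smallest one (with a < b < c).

A breadth-first search from q0 reaches an accepting state first via the path q0 → q7 → q3 → q4 on input abc.
No string of length < 3 is accepted (BFS exhausts all shorter strings without reaching an accepting state), and abc is the lexicographically least accepting string of length 3.

abc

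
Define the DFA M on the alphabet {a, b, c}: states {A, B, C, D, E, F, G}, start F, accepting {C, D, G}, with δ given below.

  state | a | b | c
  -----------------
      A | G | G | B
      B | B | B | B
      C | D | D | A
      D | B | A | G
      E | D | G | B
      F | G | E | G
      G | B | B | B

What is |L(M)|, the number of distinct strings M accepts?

7

The useful subgraph on states {A, D, E, F, G} is acyclic, so L(M) is finite; the longest accepting path visits 5 useful states, giving maximum string length 4.
Counting accepting paths from F by length: 2 of length 1, 2 of length 2, 1 of length 3, 2 of length 4. Total 7.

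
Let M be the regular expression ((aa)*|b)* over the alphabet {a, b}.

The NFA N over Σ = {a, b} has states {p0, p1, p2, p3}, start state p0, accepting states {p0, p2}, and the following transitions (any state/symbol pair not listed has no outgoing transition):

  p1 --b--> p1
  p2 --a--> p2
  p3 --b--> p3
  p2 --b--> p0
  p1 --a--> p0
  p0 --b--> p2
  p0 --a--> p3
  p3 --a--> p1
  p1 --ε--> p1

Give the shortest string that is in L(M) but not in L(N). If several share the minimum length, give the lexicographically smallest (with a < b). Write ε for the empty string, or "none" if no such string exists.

aa

The string aa is accepted by M but not by N.
No shorter string lies in the difference, and aa is the lexicographically first length-2 string in L(M) \ L(N).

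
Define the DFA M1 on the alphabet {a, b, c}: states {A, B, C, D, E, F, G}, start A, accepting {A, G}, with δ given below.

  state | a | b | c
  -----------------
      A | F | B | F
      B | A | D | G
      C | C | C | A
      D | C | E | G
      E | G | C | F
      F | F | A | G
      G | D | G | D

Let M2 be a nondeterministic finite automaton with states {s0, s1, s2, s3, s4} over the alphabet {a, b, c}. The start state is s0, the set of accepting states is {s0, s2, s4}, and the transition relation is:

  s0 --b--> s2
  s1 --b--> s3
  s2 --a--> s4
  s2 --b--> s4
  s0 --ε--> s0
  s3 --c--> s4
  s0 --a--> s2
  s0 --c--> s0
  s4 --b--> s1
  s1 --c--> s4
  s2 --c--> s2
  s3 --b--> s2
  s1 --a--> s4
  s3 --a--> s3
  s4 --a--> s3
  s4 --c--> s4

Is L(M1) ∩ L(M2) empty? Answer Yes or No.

The empty string ε is accepted by both M1 and M2.
Hence L(M1) ∩ L(M2) ≠ ∅.

No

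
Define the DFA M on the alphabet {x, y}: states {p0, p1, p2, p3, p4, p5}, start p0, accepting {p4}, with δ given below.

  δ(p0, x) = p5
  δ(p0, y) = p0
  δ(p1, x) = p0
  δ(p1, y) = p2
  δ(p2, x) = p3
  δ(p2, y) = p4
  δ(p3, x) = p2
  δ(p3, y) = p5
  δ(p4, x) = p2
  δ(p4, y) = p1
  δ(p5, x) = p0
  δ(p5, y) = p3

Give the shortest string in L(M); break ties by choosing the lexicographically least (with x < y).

A breadth-first search from p0 reaches an accepting state first via the path p0 → p5 → p3 → p2 → p4 on input xyxy.
No string of length < 4 is accepted (BFS exhausts all shorter strings without reaching an accepting state), and xyxy is the lexicographically least accepting string of length 4.

xyxy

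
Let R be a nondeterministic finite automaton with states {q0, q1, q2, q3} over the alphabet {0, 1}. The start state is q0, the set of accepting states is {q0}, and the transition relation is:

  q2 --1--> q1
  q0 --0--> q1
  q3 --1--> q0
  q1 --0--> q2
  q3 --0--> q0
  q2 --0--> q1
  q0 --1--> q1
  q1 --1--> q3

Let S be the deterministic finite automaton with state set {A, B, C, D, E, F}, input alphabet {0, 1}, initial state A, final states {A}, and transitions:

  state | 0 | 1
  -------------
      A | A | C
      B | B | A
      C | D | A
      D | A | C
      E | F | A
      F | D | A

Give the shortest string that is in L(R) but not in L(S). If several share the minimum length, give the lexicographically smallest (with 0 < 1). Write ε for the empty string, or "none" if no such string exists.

The string 010 is accepted by R but not by S.
No shorter string lies in the difference, and 010 is the lexicographically first length-3 string in L(R) \ L(S).

010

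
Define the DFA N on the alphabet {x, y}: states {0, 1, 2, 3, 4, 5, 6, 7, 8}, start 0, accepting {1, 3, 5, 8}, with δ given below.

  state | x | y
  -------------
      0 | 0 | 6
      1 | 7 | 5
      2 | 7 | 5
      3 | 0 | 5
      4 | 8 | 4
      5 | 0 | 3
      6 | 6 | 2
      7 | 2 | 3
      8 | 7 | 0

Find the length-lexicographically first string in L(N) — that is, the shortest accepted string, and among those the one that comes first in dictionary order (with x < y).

A breadth-first search from 0 reaches an accepting state first via the path 0 → 6 → 2 → 5 on input yyy.
No string of length < 3 is accepted (BFS exhausts all shorter strings without reaching an accepting state), and yyy is the lexicographically least accepting string of length 3.

yyy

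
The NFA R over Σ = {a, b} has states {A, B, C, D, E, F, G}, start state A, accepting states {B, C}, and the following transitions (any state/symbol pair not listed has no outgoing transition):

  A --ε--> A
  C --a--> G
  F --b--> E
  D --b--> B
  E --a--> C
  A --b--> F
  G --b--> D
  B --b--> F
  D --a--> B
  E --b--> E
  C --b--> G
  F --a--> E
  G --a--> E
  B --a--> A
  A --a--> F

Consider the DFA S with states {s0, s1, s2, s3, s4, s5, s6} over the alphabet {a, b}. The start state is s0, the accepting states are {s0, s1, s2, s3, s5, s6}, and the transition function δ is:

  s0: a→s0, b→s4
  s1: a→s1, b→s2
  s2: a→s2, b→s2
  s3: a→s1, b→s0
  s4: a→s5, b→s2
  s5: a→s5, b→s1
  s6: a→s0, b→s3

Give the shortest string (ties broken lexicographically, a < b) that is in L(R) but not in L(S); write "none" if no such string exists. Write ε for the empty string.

none

Exploring the product automaton R × S from the start pair (A, s0), following both machines on each input symbol, reaches 29 state pairs: (A, s0), (F, s0), (F, s4), (E, s0), (E, s4), (E, s5), (E, s2), (C, s0), (C, s5), (E, s1), (C, s2), (G, s0), (G, s4), (G, s5), (G, s1), (C, s1), (G, s2), (D, s4), (D, s2), (D, s1), (B, s5), (B, s2), (B, s1), (A, s5), (F, s1), (A, s2), (F, s2), (A, s1), (F, s5).
R accepts in {B, C} and S accepts in {s0, s1, s2, s3, s5, s6}. The reachable pairs whose R-component is accepting are (C, s0), (C, s5), (C, s2), (C, s1), (B, s5), (B, s2), (B, s1); in each of them the S-component is accepting too, so the product for L(R) \ L(S) (R-component accepting, S-component rejecting) has no reachable accepting pair and the difference is empty.
So every string accepted by R is also accepted by S: L(R) \ L(S) = ∅ and there is no such string.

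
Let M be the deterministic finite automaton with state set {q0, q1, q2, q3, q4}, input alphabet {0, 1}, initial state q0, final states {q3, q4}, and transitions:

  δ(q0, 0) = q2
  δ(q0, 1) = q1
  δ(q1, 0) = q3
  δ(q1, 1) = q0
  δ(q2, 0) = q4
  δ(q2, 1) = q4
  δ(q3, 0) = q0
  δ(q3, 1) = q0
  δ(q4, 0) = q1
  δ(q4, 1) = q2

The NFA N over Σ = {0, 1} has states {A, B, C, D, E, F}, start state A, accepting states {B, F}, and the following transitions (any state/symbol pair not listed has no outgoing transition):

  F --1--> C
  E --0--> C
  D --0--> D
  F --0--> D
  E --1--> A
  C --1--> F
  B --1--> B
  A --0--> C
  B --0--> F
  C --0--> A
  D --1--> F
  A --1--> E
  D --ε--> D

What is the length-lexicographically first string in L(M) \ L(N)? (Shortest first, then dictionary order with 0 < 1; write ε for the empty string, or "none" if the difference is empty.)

The string 00 is accepted by M but not by N.
No shorter string lies in the difference, and 00 is the lexicographically first length-2 string in L(M) \ L(N).

00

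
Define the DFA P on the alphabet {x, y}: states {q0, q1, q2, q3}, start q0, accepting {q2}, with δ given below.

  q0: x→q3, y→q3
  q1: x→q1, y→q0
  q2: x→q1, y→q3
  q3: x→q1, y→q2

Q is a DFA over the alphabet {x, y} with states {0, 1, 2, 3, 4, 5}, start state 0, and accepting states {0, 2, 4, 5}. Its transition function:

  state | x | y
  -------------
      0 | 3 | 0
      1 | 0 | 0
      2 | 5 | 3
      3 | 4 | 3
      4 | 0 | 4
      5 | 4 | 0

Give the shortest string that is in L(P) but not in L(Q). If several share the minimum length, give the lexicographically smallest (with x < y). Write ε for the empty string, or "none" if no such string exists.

The string xy is accepted by P but not by Q.
No shorter string lies in the difference, and xy is the lexicographically first length-2 string in L(P) \ L(Q).

xy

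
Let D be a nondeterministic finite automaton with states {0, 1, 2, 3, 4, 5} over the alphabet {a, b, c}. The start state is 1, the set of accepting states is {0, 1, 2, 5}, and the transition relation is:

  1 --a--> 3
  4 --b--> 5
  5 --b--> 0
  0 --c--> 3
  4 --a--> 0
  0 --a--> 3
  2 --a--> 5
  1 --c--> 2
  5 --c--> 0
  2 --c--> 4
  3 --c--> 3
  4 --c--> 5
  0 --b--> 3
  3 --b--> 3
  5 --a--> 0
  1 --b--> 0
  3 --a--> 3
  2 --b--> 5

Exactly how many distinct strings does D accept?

The useful subgraph on states {0, 1, 2, 4, 5} is acyclic, so L(D) is finite; the longest accepting path visits 5 useful states, giving maximum string length 4.
Counting accepting paths from 1 by length: 1 of length 0, 2 of length 1, 2 of length 2, 9 of length 3, 6 of length 4. Total 20.

20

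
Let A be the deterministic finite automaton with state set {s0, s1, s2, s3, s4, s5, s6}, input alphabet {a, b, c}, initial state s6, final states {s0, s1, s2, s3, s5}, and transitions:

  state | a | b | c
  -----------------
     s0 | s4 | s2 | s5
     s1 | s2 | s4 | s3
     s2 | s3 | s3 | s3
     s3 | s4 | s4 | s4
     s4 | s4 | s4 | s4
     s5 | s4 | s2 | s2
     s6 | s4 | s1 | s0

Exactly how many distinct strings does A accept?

The useful subgraph on states {s0, s1, s2, s3, s5, s6} is acyclic, so L(A) is finite; the longest accepting path visits 5 useful states, giving maximum string length 4.
Counting accepting paths from s6 by length: 2 of length 1, 4 of length 2, 8 of length 3, 6 of length 4. Total 20.

20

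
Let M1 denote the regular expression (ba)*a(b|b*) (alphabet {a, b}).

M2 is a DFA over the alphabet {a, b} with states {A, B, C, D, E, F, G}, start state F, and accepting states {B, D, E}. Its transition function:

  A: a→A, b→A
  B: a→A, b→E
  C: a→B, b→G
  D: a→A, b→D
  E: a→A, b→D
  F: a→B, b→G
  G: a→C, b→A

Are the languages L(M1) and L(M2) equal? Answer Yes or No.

Yes

Converting the expression M1 to a DFA (subset construction, then merging equivalent states) gives the minimal DFA with states {r0, r1, r2, r3}, start state r0, accepting states {r1} and transitions r0: a→r1, b→r2; r1: a→r3, b→r1; r2: a→r0, b→r3; r3: a→r3, b→r3.
Exploring the product automaton M1 × M2 from the start pair (r0, F), following both machines on each input symbol, reaches 7 state pairs: (r0, F), (r1, B), (r2, G), (r3, A), (r1, E), (r0, C), (r1, D).
M1 accepts in {r1} and M2 accepts in {B, D, E}. In every reachable pair the two components are either both accepting — (r1, B), (r1, E), (r1, D) — or both non-accepting, so no string is accepted by exactly one of the machines: L(M1) \ L(M2) and L(M2) \ L(M1) are both empty.
Hence every string is accepted by M1 iff it is accepted by M2, and the two languages coincide.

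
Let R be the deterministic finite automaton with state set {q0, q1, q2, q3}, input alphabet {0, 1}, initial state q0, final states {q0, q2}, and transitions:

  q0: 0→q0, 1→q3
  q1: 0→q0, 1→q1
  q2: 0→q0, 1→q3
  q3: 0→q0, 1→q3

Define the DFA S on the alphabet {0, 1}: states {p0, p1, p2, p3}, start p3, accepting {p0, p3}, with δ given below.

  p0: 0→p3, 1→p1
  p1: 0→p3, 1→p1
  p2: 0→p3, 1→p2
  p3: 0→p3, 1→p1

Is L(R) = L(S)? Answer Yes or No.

Yes

Exploring the product automaton R × S from the start pair (q0, p3), following both machines on each input symbol, reaches 2 state pairs: (q0, p3), (q3, p1).
R accepts in {q0, q2} and S accepts in {p0, p3}. In every reachable pair the two components are either both accepting — (q0, p3) — or both non-accepting, so no string is accepted by exactly one of the machines: L(R) \ L(S) and L(S) \ L(R) are both empty.
Hence every string is accepted by R iff it is accepted by S, and the two languages coincide.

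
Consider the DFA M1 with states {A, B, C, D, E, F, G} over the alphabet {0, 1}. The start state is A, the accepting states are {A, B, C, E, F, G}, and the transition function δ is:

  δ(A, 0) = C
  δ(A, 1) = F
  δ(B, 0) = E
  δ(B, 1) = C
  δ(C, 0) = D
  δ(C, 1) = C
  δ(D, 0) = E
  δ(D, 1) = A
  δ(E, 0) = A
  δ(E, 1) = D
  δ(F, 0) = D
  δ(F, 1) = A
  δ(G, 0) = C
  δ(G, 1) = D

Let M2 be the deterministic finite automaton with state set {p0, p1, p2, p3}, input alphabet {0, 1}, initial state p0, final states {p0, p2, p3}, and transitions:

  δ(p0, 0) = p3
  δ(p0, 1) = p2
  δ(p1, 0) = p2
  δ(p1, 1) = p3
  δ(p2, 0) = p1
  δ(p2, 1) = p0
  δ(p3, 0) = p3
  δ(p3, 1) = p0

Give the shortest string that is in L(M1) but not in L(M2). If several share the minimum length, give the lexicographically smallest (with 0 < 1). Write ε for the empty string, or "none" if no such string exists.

The string 1000 is accepted by M1 but not by M2.
No shorter string lies in the difference, and 1000 is the lexicographically first length-4 string in L(M1) \ L(M2).

1000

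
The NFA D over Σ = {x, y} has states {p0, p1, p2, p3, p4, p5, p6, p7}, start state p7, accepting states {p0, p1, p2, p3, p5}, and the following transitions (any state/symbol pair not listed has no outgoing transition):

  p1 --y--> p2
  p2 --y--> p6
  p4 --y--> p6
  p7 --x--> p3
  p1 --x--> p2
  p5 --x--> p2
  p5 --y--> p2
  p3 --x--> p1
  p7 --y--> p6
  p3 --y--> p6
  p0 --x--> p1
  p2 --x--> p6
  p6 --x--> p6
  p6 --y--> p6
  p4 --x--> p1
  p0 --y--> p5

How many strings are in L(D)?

4

The useful subgraph on states {p1, p2, p3, p7} is acyclic, so L(D) is finite; the longest accepting path visits 4 useful states, giving maximum string length 3.
Counting accepting paths from p7 by length: 1 of length 1, 1 of length 2, 2 of length 3. Total 4.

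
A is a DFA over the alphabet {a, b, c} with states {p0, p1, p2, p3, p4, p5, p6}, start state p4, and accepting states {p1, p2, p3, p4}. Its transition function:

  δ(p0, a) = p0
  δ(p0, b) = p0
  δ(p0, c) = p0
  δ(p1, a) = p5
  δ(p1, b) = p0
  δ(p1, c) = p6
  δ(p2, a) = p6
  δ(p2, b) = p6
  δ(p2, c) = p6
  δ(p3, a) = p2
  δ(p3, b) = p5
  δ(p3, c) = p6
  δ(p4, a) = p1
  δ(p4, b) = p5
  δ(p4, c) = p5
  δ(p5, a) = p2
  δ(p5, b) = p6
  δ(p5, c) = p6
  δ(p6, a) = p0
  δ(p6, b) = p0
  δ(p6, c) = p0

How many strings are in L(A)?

The useful subgraph on states {p1, p2, p4, p5} is acyclic, so L(A) is finite; the longest accepting path visits 4 useful states, giving maximum string length 3.
Counting accepting paths from p4 by length: 1 of length 0, 1 of length 1, 2 of length 2, 1 of length 3. Total 5.

5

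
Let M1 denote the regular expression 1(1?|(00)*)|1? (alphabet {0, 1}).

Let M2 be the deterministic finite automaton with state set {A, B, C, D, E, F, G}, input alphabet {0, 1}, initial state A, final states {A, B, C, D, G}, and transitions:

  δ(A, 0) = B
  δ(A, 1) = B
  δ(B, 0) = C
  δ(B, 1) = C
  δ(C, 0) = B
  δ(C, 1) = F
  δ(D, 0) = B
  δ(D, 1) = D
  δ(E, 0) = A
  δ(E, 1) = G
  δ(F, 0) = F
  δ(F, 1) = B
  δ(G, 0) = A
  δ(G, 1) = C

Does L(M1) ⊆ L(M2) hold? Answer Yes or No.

Yes

Converting the expression M1 to a DFA (subset construction, then merging equivalent states) gives the minimal DFA with states {r0, r1, r2, r3, r4, r5}, start state r0, accepting states {r0, r2, r4, r5} and transitions r0: 0→r1, 1→r2; r1: 0→r1, 1→r1; r2: 0→r3, 1→r4; r3: 0→r5, 1→r1; r4: 0→r1, 1→r1; r5: 0→r3, 1→r1.
Exploring the product automaton M1 × M2 from the start pair (r0, A), following both machines on each input symbol, reaches 8 state pairs: (r0, A), (r1, B), (r2, B), (r1, C), (r3, C), (r4, C), (r1, F), (r5, B).
M1 accepts in {r0, r2, r4, r5} and M2 accepts in {A, B, C, D, G}. The reachable pairs whose M1-component is accepting are (r0, A), (r2, B), (r4, C), (r5, B); in each of them the M2-component is accepting too, so the product for L(M1) \ L(M2) (M1-component accepting, M2-component rejecting) has no reachable accepting pair and the difference is empty.
Hence every string in L(M1) is also in L(M2).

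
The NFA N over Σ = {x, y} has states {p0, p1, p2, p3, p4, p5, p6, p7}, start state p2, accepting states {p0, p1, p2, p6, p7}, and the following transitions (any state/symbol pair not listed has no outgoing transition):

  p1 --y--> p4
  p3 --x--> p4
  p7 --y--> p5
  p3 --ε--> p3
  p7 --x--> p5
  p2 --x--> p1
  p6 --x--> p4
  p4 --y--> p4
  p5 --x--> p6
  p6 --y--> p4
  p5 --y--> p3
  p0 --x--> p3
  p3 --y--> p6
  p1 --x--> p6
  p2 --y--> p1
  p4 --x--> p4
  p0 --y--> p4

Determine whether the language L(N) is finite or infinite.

finite

The useful states (reachable from p2 and able to reach an accepting state) are {p1, p2, p6}.
Restricted to these states the transition graph has no cycle, so every accepting path has bounded length and L is finite.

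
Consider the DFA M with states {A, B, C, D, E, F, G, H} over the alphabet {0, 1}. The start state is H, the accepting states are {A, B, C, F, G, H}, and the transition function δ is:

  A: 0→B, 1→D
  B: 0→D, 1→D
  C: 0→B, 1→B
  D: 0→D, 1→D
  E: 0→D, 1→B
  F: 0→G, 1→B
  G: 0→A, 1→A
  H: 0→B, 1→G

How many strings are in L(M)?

The useful subgraph on states {A, B, G, H} is acyclic, so L(M) is finite; the longest accepting path visits 4 useful states, giving maximum string length 3.
Counting accepting paths from H by length: 1 of length 0, 2 of length 1, 2 of length 2, 2 of length 3. Total 7.

7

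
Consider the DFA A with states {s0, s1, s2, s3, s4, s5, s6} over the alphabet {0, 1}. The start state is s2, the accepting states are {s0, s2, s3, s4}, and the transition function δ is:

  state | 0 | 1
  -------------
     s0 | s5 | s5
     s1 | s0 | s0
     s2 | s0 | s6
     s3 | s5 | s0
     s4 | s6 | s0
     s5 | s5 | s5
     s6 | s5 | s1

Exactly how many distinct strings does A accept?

The useful subgraph on states {s0, s1, s2, s6} is acyclic, so L(A) is finite; the longest accepting path visits 4 useful states, giving maximum string length 3.
Counting accepting paths from s2 by length: 1 of length 0, 1 of length 1, 2 of length 3. Total 4.

4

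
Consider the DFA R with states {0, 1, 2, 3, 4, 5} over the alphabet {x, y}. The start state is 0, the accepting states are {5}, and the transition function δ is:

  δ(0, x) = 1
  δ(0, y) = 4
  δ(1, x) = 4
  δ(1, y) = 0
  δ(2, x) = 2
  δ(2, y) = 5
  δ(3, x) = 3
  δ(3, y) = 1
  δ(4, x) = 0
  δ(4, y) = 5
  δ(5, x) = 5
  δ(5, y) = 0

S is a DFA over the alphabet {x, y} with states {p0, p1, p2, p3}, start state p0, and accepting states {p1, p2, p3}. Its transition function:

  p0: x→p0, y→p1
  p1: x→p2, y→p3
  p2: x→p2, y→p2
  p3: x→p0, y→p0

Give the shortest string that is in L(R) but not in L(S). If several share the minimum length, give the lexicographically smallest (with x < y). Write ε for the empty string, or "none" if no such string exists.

yyx

The string yyx is accepted by R but not by S.
No shorter string lies in the difference, and yyx is the lexicographically first length-3 string in L(R) \ L(S).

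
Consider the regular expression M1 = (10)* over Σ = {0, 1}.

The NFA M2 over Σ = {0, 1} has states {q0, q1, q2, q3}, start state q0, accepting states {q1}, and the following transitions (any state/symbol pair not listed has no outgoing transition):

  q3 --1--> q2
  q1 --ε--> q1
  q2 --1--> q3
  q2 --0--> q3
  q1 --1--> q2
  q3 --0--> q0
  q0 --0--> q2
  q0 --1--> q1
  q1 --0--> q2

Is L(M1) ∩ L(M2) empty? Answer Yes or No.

Yes

Converting the expression M1 to a DFA (subset construction, then merging equivalent states) gives the minimal DFA with states {r0, r1, r2}, start state r0, accepting states {r0} and transitions r0: 0→r1, 1→r2; r1: 0→r1, 1→r1; r2: 0→r0, 1→r1.
Exploring the product automaton M1 × M2 from the start pair (r0, q0), following both machines on each input symbol, reaches 8 state pairs: (r0, q0), (r1, q2), (r2, q1), (r1, q3), (r0, q2), (r1, q0), (r2, q3), (r1, q1).
M1 accepts in {r0} and M2 accepts in {q1}; no reachable pair has both components accepting, so no string drives both machines to acceptance simultaneously and L(M1) ∩ L(M2) = ∅.
So no string is accepted by both, and the intersection is empty.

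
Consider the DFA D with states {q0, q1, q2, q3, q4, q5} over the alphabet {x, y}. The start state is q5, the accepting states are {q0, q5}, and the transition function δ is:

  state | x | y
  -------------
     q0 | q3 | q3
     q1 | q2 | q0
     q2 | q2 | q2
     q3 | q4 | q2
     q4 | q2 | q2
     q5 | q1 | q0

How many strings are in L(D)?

The useful subgraph on states {q0, q1, q5} is acyclic, so L(D) is finite; the longest accepting path visits 3 useful states, giving maximum string length 2.
Counting accepting paths from q5 by length: 1 of length 0, 1 of length 1, 1 of length 2. Total 3.

3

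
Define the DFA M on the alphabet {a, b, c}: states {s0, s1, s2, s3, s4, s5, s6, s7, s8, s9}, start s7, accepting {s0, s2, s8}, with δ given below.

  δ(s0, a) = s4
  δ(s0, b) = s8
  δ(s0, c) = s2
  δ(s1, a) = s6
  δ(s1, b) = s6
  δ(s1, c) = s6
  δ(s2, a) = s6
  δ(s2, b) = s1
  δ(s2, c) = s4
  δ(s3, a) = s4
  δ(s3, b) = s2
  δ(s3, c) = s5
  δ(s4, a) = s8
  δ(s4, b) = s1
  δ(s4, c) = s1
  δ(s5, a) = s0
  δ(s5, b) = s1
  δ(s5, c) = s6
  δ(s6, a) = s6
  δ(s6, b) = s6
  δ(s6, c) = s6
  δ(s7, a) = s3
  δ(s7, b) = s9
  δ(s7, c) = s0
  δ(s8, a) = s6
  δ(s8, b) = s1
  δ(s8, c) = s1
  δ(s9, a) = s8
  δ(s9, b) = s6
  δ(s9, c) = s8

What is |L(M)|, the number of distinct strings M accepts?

15

The useful subgraph on states {s0, s2, s3, s4, s5, s7, s8, s9} is acyclic, so L(M) is finite; the longest accepting path visits 7 useful states, giving maximum string length 6.
Counting accepting paths from s7 by length: 1 of length 1, 5 of length 2, 3 of length 3, 4 of length 4, 1 of length 5, 1 of length 6. Total 15.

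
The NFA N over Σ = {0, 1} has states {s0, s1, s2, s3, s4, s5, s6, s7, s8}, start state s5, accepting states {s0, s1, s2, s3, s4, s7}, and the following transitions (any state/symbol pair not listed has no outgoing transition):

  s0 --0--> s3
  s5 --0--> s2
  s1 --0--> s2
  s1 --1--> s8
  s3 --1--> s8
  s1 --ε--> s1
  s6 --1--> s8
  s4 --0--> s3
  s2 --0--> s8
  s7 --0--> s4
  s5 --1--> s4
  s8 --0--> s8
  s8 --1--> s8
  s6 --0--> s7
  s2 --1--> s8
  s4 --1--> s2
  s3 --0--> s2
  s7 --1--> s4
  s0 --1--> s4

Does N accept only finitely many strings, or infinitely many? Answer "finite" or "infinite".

The useful states (reachable from s5 and able to reach an accepting state) are {s2, s3, s4, s5}.
Restricted to these states the transition graph has no cycle, so every accepting path has bounded length and L is finite.

finite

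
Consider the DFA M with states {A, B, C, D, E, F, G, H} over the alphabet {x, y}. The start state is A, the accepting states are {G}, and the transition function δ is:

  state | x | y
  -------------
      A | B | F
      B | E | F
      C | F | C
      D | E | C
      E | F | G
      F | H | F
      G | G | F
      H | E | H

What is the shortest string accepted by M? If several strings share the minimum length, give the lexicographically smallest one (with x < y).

A breadth-first search from A reaches an accepting state first via the path A → B → E → G on input xxy.
No string of length < 3 is accepted (BFS exhausts all shorter strings without reaching an accepting state), and xxy is the lexicographically least accepting string of length 3.

xxy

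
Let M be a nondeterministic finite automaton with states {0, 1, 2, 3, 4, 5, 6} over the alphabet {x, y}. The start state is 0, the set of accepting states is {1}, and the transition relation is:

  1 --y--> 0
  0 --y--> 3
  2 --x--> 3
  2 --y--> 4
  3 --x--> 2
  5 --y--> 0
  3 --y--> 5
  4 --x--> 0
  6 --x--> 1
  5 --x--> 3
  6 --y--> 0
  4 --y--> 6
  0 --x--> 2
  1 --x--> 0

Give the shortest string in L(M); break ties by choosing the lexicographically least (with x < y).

A breadth-first search from 0 reaches an accepting state first via the path 0 → 2 → 4 → 6 → 1 on input xyyx.
No string of length < 4 is accepted (BFS exhausts all shorter strings without reaching an accepting state), and xyyx is the lexicographically least accepting string of length 4.

xyyx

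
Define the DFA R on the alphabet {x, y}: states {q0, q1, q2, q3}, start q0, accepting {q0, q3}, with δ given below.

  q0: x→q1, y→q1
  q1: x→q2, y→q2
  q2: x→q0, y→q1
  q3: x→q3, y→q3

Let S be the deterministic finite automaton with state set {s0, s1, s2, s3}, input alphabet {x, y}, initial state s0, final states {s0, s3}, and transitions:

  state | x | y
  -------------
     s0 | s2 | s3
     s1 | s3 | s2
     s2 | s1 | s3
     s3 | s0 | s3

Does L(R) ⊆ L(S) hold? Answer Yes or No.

The string yxx is in L(R) but not in L(S).
So L(R) ⊄ L(S).

No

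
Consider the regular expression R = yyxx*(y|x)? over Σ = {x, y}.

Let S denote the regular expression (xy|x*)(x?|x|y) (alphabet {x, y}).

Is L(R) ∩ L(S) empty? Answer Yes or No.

Yes

Converting the expression R to a DFA (subset construction, then merging equivalent states) gives the minimal DFA with states {r0, r1, r2, r3, r4, r5}, start state r0, accepting states {r4, r5} and transitions r0: x→r1, y→r2; r1: x→r1, y→r1; r2: x→r1, y→r3; r3: x→r4, y→r1; r4: x→r4, y→r5; r5: x→r1, y→r1.
Converting the expression S to a DFA (subset construction, then merging equivalent states) gives the minimal DFA with states {s0, s1, s2, s3, s4, s5}, start state s0, accepting states {s0, s1, s2, s3, s4} and transitions s0: x→s1, y→s2; s1: x→s3, y→s4; s2: x→s5, y→s5; s3: x→s3, y→s2; s4: x→s2, y→s2; s5: x→s5, y→s5.
Exploring the product automaton R × S from the start pair (r0, s0), following both machines on each input symbol, reaches 10 state pairs: (r0, s0), (r1, s1), (r2, s2), (r1, s3), (r1, s4), (r1, s5), (r3, s5), (r1, s2), (r4, s5), (r5, s5).
R accepts in {r4, r5} and S accepts in {s0, s1, s2, s3, s4}; no reachable pair has both components accepting, so no string drives both machines to acceptance simultaneously and L(R) ∩ L(S) = ∅.
So no string is accepted by both, and the intersection is empty.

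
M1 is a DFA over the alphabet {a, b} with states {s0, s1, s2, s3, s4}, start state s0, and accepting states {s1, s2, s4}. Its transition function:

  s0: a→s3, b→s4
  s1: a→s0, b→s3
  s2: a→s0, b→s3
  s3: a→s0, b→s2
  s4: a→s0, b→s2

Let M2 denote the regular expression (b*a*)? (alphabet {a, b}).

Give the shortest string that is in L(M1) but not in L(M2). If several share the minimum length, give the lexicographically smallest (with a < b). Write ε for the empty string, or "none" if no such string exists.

The string ab is accepted by M1 but not by M2.
No shorter string lies in the difference, and ab is the lexicographically first length-2 string in L(M1) \ L(M2).

ab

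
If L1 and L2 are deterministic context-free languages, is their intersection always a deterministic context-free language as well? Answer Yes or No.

No

DCFLs are closed under complement (normalise the DPDA to read all of its input, then flip the verdict). If they were also closed under intersection, De Morgan would make them closed under union; but {aⁿbⁿ : n≥0} and {aⁿb²ⁿ : n≥0} are DCFLs (push the a's; pop one per b, respectively one per two b's) whose union no deterministic PDA accepts: a DPDA for it would have a single run on aⁿb²ⁿ, accepting after the prefix aⁿbⁿ and accepting again after n more b's; an ordinary PDA that simulates it on a's and b's and, at any moment when it is accepting, may switch to reading only a fresh letter c while feeding each c to the simulation as a b, would accept aⁱbʲcᵏ (k≥1) exactly when both aⁱbʲ and aⁱbʲ⁺ᵏ are in the language, i.e. its language intersected with the regular set a*b*c⁺ would be exactly {aⁿbⁿcⁿ : n≥1} — impossible, since context-free languages are closed under intersection with regular sets and {aⁿbⁿcⁿ} is not context-free.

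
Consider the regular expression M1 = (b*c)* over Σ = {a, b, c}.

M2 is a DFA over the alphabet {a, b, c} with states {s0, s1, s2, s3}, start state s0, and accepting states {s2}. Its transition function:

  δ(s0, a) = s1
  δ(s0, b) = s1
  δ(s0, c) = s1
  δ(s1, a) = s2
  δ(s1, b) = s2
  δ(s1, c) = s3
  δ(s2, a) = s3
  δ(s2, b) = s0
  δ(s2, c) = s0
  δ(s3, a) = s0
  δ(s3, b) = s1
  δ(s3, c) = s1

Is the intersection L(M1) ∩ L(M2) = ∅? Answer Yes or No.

Converting the expression M1 to a DFA (subset construction, then merging equivalent states) gives the minimal DFA with states {r0, r1, r2}, start state r0, accepting states {r0} and transitions r0: a→r1, b→r2, c→r0; r1: a→r1, b→r1, c→r1; r2: a→r1, b→r2, c→r0.
Exploring the product automaton M1 × M2 from the start pair (r0, s0), following both machines on each input symbol, reaches 10 state pairs: (r0, s0), (r1, s1), (r2, s1), (r0, s1), (r1, s2), (r1, s3), (r2, s2), (r0, s3), (r1, s0), (r2, s0).
M1 accepts in {r0} and M2 accepts in {s2}; no reachable pair has both components accepting, so no string drives both machines to acceptance simultaneously and L(M1) ∩ L(M2) = ∅.
So no string is accepted by both, and the intersection is empty.

Yes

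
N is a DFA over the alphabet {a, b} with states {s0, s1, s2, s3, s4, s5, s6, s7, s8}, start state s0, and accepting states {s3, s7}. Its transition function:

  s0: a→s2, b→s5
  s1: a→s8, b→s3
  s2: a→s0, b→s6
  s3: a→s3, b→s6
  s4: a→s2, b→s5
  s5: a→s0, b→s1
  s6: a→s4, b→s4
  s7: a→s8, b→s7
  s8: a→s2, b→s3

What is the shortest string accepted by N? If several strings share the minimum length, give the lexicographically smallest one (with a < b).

A breadth-first search from s0 reaches an accepting state first via the path s0 → s5 → s1 → s3 on input bbb.
No string of length < 3 is accepted (BFS exhausts all shorter strings without reaching an accepting state), and bbb is the lexicographically least accepting string of length 3.

bbb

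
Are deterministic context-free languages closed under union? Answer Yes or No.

{aⁿbⁿ : n≥0} and {aⁿb²ⁿ : n≥0} are each accepted by a deterministic PDA (push the a's; pop one per b, respectively one per two b's), but their union U is not. Suppose a DPDA M accepted U. Being deterministic, M has a single run on aⁿb²ⁿ, and since aⁿbⁿ ∈ U that run passes through an accepting configuration right after consuming the prefix aⁿbⁿ and then goes on to accept again after n more b's. Build an ordinary (nondeterministic) PDA M′ that simulates M on a's and b's and, at any moment when M is in an accepting state, may switch to a second mode in which it reads only c's, feeding each c to M as a b; M′ accepts when M does. Then M′ accepts aⁱbʲcᵏ (k≥1) exactly when both aⁱbʲ ∈ U and aⁱbʲ⁺ᵏ ∈ U, and checking the four cases (i=j or j=2i, combined with j+k=i or j+k=2i) leaves only i=j=k: so L(M′) ∩ a*b*c⁺ = {aⁿbⁿcⁿ : n≥1} would be context-free, which it is not (pumping lemma) — contradiction. (The union is an unambiguous CFL; it is determinism, not unambiguity, that fails.)

No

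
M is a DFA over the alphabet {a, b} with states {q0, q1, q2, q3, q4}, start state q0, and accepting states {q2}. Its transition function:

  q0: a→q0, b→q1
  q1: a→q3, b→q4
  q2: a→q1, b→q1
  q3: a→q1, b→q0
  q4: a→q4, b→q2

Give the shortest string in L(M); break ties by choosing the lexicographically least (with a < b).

bbb

A breadth-first search from q0 reaches an accepting state first via the path q0 → q1 → q4 → q2 on input bbb.
No string of length < 3 is accepted (BFS exhausts all shorter strings without reaching an accepting state), and bbb is the lexicographically least accepting string of length 3.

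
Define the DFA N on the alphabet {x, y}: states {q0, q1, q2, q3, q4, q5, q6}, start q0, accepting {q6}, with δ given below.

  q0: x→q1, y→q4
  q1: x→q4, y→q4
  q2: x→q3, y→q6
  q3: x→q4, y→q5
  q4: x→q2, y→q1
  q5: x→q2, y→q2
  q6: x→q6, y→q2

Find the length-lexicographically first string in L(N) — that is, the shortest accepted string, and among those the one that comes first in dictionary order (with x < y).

yxy

A breadth-first search from q0 reaches an accepting state first via the path q0 → q4 → q2 → q6 on input yxy.
No string of length < 3 is accepted (BFS exhausts all shorter strings without reaching an accepting state), and yxy is the lexicographically least accepting string of length 3.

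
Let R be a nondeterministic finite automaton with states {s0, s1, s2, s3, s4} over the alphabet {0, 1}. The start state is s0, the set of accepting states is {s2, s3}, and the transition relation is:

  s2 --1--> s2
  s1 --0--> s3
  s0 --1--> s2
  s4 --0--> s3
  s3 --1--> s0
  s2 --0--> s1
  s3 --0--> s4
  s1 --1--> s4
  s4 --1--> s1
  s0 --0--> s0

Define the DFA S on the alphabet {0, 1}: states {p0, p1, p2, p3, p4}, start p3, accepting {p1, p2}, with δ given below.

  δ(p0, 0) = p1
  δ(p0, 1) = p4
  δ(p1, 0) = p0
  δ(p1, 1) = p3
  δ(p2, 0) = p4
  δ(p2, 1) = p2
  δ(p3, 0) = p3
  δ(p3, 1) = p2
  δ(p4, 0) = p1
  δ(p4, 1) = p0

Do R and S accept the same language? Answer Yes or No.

Exploring the product automaton R × S from the start pair (s0, p3), following both machines on each input symbol, reaches 5 state pairs: (s0, p3), (s2, p2), (s1, p4), (s3, p1), (s4, p0).
R accepts in {s2, s3} and S accepts in {p1, p2}. In every reachable pair the two components are either both accepting — (s2, p2), (s3, p1) — or both non-accepting, so no string is accepted by exactly one of the machines: L(R) \ L(S) and L(S) \ L(R) are both empty.
Hence every string is accepted by R iff it is accepted by S, and the two languages coincide.

Yes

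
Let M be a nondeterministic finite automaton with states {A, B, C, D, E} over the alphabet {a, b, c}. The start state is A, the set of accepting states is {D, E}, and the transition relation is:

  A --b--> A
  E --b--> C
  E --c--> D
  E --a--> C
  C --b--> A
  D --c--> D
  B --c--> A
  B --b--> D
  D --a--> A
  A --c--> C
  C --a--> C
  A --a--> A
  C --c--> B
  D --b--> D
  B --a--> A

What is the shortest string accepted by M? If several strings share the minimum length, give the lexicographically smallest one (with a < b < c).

ccb

A breadth-first search from A reaches an accepting state first via the path A → C → B → D on input ccb.
No string of length < 3 is accepted (BFS exhausts all shorter strings without reaching an accepting state), and ccb is the lexicographically least accepting string of length 3.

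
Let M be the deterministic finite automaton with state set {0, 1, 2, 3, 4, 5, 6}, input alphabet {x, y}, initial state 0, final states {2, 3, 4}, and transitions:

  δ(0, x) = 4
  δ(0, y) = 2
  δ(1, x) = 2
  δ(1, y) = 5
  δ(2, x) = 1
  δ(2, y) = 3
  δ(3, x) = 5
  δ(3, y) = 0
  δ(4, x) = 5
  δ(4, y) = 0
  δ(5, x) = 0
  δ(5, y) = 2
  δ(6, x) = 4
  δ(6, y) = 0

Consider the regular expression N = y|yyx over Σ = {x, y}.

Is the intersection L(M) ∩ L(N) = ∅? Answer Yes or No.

The string y is accepted by both M and N.
Hence L(M) ∩ L(N) ≠ ∅.

No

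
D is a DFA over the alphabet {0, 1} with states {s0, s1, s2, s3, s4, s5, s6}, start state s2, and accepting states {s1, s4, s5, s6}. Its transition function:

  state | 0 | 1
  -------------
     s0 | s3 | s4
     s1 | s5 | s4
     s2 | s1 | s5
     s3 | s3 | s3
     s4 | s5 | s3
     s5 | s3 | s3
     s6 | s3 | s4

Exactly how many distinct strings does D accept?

5

The useful subgraph on states {s1, s2, s4, s5} is acyclic, so L(D) is finite; the longest accepting path visits 4 useful states, giving maximum string length 3.
Counting accepting paths from s2 by length: 2 of length 1, 2 of length 2, 1 of length 3. Total 5.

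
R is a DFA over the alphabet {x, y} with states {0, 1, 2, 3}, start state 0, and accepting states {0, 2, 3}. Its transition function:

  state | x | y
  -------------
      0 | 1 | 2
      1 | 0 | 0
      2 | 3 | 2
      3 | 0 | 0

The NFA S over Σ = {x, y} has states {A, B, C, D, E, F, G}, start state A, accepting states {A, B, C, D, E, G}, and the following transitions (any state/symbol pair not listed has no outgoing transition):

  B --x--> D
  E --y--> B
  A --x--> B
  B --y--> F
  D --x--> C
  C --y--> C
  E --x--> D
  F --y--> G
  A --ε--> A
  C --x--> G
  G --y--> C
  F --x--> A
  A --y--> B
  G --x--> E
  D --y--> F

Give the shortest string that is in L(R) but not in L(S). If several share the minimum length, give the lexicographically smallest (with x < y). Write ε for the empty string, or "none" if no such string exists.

xy

The string xy is accepted by R but not by S.
No shorter string lies in the difference, and xy is the lexicographically first length-2 string in L(R) \ L(S).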